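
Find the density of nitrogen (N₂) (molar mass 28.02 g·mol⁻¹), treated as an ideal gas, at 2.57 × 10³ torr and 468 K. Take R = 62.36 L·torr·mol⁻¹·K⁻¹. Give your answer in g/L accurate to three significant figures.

ρ = PM/(RT) = (2.57e+03 × 28.02) / (62.36 × 468.0)

ρ ≈ 2.47 g/L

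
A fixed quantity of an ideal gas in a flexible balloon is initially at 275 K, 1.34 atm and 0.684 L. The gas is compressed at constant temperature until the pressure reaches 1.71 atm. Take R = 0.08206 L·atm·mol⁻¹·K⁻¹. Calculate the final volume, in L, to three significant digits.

V₂ ≈ 0.536 L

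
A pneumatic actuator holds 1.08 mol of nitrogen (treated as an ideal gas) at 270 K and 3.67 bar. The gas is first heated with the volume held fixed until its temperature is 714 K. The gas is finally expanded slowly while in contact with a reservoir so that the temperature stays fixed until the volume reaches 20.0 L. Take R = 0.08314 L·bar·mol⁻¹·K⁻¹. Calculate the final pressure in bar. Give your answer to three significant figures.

P₃ ≈ 3.21 bar

From PV = nRT: V₁ = nRT₁/P₁ = 6.606 L.
V constant ⇒ P ∝ T: V₂ = V₁; P₂ = P₁·(T₂/T₁) = 9.705 bar.
T constant ⇒ Boyle's law P V = const: T₃ = T₂; P₃ = P₂·(V₂/V₃) = 3.206 bar.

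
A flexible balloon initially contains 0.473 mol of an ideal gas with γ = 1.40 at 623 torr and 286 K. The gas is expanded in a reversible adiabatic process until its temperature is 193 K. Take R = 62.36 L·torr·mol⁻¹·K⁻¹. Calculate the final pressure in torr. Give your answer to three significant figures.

P₂ ≈ 157 torr

From PV = nRT: V₁ = nRT₁/P₁ = 13.54 L.
Reversible adiabatic, γ = 1.40: P₂ = P₁·(T₂/T₁)^(γ/(γ−1)) = 157.3 torr; V₂ = V₁·(T₁/T₂)^(1/(γ−1)) = 36.20 L.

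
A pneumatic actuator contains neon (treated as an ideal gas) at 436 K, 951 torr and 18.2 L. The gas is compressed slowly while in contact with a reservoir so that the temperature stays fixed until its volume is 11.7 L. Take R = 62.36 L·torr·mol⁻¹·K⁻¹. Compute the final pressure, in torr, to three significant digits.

Isothermal, so P V is constant: T₂ = T₁; P₂ = P₁·(V₁/V₂) = 1479 torr.

P₂ ≈ 1.48e+03 torr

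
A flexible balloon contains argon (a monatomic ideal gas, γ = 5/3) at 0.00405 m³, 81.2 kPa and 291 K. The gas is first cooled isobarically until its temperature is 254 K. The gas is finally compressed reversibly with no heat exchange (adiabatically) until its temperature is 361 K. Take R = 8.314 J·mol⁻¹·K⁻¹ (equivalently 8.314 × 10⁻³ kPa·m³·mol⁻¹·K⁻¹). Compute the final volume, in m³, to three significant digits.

P constant ⇒ V ∝ T: P₂ = P₁; V₂ = V₁·(T₂/T₁) = 0.003535 m³.
Reversible adiabatic, γ = 5/3: P₃ = P₂·(T₃/T₂)^(γ/(γ−1)) = 195.5 kPa; V₃ = V₂·(T₂/T₃)^(1/(γ−1)) = 0.002086 m³.

V₃ ≈ 0.00209 m³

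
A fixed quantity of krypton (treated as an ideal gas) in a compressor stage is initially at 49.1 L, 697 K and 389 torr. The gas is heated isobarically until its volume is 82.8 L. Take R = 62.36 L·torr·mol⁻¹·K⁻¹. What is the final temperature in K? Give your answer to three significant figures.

P constant ⇒ V ∝ T: P₂ = P₁; T₂ = T₁·(V₂/V₁) = 1175 K.

T₂ ≈ 1.18e+03 K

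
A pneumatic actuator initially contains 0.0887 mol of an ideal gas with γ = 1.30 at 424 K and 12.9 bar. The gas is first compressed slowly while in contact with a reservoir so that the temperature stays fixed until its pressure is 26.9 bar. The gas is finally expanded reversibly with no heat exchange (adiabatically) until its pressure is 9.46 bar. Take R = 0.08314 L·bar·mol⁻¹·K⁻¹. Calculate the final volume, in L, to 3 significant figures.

From PV = nRT: V₁ = nRT₁/P₁ = 0.2424 L.
Isothermal, so P V is constant: T₂ = T₁; V₂ = V₁·(P₁/P₂) = 0.1162 L.
Adiabatic (γ = 1.30), T V^(γ−1) and P V^γ constant: T₃ = T₂·(P₃/P₂)^((γ−1)/γ) = 333.1 K; V₃ = V₂·(P₂/P₃)^(1/γ) = 0.2597 L.

V₃ ≈ 0.260 L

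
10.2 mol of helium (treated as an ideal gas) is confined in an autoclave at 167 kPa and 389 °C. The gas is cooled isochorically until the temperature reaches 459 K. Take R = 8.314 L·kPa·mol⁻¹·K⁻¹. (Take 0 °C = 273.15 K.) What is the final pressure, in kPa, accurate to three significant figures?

P₂ ≈ 116 kPa

Convert: T₁ = 662.1 K.
From PV = nRT: V₁ = nRT₁/P₁ = 336.2 L.
Isochoric, so P/T is constant: V₂ = V₁; P₂ = P₁·(T₂/T₁) = 115.8 kPa.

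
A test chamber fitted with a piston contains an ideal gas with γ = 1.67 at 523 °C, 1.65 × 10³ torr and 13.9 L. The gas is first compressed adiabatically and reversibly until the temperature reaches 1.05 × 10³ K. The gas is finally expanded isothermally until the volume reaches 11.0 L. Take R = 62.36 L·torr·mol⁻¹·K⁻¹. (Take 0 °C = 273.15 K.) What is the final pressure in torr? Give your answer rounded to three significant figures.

P₃ ≈ 2.75e+03 torr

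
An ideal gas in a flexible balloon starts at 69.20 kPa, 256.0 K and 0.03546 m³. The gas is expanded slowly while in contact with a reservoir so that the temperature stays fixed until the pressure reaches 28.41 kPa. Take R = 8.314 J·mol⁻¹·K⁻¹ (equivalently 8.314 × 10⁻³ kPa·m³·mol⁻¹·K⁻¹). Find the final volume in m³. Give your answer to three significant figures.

Isothermal, so P V is constant: T₂ = T₁; V₂ = V₁·(P₁/P₂) = 0.08637 m³.

V₂ ≈ 0.0864 m³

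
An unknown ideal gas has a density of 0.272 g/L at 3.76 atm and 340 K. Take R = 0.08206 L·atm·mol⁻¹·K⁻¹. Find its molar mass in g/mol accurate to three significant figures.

ρ = PM/(RT) ⇒ M = ρRT/P = (0.272 × 0.08206 × 340.0) / 3.76

M ≈ 2.02 g/mol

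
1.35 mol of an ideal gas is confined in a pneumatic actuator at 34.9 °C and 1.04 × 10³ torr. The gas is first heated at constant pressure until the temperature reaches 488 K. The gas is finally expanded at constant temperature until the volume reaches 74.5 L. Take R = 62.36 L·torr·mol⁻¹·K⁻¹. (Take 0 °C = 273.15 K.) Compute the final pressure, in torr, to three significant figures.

Convert: T₁ = 308.0 K.
From PV = nRT: V₁ = nRT₁/P₁ = 24.94 L.
Isobaric, so V/T is constant: P₂ = P₁; V₂ = V₁·(T₂/T₁) = 39.50 L.
Isothermal, so P V is constant: T₃ = T₂; P₃ = P₂·(V₂/V₃) = 551.4 torr.

P₃ ≈ 551 torr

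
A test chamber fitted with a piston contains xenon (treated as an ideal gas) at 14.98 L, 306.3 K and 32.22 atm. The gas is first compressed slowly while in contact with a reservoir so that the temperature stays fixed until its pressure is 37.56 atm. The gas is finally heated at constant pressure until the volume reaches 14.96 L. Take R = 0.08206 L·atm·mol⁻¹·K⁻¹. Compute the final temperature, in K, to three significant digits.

T₃ ≈ 357 K

T constant ⇒ Boyle's law P V = const: T₂ = T₁; V₂ = V₁·(P₁/P₂) = 12.85 L.
P constant ⇒ V ∝ T: P₃ = P₂; T₃ = T₂·(V₃/V₂) = 356.6 K.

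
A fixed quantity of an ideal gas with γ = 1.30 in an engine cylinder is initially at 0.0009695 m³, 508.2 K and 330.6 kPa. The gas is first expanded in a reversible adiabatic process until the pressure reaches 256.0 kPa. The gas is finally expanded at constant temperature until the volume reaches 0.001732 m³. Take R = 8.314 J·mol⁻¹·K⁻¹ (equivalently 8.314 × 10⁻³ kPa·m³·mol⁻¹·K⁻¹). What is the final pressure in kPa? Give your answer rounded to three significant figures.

Reversible adiabatic, γ = 1.30: T₂ = T₁·(P₂/P₁)^((γ−1)/γ) = 479.1 K; V₂ = V₁·(P₁/P₂)^(1/γ) = 0.001180 m³.
Isothermal, so P V is constant: T₃ = T₂; P₃ = P₂·(V₂/V₃) = 174.5 kPa.

P₃ ≈ 174 kPa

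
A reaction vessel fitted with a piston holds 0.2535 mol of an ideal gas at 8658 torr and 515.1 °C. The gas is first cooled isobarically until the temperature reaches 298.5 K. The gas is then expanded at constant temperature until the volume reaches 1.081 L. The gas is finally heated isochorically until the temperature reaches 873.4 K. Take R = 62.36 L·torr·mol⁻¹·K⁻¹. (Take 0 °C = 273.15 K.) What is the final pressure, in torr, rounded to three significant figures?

P₄ ≈ 1.28e+04 torr

Convert: T₁ = 788.2 K.
From PV = nRT: V₁ = nRT₁/P₁ = 1.439 L.
P constant ⇒ V ∝ T: P₂ = P₁; V₂ = V₁·(T₂/T₁) = 0.5450 L.
Isothermal, so P V is constant: T₃ = T₂; P₃ = P₂·(V₂/V₃) = 4365 torr.
Isochoric, so P/T is constant: V₄ = V₃; P₄ = P₃·(T₄/T₃) = 1.277e+04 torr.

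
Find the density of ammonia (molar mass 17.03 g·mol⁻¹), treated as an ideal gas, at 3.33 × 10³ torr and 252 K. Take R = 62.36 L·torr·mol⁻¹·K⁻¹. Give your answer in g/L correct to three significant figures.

ρ = PM/(RT) = (3.33e+03 × 17.03) / (62.36 × 252.0)

ρ ≈ 3.61 g/L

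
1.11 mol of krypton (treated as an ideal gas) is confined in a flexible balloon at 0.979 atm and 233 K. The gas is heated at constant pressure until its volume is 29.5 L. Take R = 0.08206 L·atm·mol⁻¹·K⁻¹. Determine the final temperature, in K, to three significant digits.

T₂ ≈ 317 K

From PV = nRT: V₁ = nRT₁/P₁ = 21.68 L.
Isobaric, so V/T is constant: P₂ = P₁; T₂ = T₁·(V₂/V₁) = 317.1 K.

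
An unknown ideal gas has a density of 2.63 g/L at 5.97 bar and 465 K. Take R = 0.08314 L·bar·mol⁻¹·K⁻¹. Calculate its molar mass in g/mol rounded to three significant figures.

M ≈ 17.0 g/mol

ρ = PM/(RT) ⇒ M = ρRT/P = (2.63 × 0.08314 × 465.0) / 5.97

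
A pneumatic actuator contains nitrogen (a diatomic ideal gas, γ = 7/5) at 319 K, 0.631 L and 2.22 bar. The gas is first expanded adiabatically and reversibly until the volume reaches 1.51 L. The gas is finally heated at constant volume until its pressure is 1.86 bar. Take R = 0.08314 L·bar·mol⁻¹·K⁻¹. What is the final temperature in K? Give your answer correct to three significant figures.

T₃ ≈ 640 K

Adiabatic (γ = 7/5), T V^(γ−1) and P V^γ constant: T₂ = T₁·(V₁/V₂)^(γ−1) = 225.0 K; P₂ = P₁·(V₁/V₂)^γ = 0.6544 bar.
Isochoric, so P/T is constant: V₃ = V₂; T₃ = T₂·(P₃/P₂) = 639.6 K.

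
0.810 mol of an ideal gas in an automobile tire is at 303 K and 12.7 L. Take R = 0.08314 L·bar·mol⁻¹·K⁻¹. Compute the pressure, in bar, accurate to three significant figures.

P ≈ 1.61 bar

PV = nRT ⇒ P = nRT/V = (0.810 × 0.08314 × 303) / 12.7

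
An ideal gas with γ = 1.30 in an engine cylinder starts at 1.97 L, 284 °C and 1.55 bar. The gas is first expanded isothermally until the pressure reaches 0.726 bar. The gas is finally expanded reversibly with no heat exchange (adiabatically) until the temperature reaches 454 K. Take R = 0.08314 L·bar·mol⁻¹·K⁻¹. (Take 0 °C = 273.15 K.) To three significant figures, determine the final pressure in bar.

Convert: T₁ = 557.1 K.
T constant ⇒ Boyle's law P V = const: T₂ = T₁; V₂ = V₁·(P₁/P₂) = 4.206 L.
Reversible adiabatic, γ = 1.30: P₃ = P₂·(T₃/T₂)^(γ/(γ−1)) = 0.2990 bar; V₃ = V₂·(T₂/T₃)^(1/(γ−1)) = 8.322 L.

P₃ ≈ 0.299 bar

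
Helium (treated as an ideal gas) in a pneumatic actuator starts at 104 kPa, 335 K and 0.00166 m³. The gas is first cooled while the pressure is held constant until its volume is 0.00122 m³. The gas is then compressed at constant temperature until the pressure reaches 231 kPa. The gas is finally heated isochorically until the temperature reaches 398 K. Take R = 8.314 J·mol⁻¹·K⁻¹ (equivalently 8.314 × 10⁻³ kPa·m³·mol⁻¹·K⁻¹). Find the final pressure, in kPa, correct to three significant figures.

P₄ ≈ 373 kPa

Isobaric, so V/T is constant: P₂ = P₁; T₂ = T₁·(V₂/V₁) = 246.2 K.
T constant ⇒ Boyle's law P V = const: T₃ = T₂; V₃ = V₂·(P₂/P₃) = 0.0005493 m³.
Isochoric, so P/T is constant: V₄ = V₃; P₄ = P₃·(T₄/T₃) = 373.4 kPa.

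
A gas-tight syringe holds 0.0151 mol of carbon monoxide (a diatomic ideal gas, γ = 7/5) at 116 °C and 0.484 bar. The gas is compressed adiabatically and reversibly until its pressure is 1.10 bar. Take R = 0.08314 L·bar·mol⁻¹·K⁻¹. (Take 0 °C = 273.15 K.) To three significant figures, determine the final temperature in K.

Convert: T₁ = 389.1 K.
From PV = nRT: V₁ = nRT₁/P₁ = 1.009 L.
Adiabatic (γ = 7/5), T V^(γ−1) and P V^γ constant: T₂ = T₁·(P₂/P₁)^((γ−1)/γ) = 492.0 K; V₂ = V₁·(P₁/P₂)^(1/γ) = 0.5615 L.

T₂ ≈ 492 K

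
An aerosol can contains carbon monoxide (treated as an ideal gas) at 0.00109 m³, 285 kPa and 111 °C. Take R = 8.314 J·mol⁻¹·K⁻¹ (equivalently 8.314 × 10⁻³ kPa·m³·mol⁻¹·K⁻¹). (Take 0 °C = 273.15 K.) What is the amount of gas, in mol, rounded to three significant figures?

Convert: T = 384.15 K.
PV = nRT ⇒ n = PV/(RT) = (285 × 0.00109) / (8.314 × 10⁻³ × 384.15)

n ≈ 0.0973 mol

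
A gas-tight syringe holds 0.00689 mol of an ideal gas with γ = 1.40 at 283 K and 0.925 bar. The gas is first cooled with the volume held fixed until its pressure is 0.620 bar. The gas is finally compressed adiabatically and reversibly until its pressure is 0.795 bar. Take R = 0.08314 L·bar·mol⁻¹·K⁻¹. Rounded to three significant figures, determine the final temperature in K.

From PV = nRT: V₁ = nRT₁/P₁ = 0.1753 L.
V constant ⇒ P ∝ T: V₂ = V₁; T₂ = T₁·(P₂/P₁) = 189.7 K.
Reversible adiabatic, γ = 1.40: T₃ = T₂·(P₃/P₂)^((γ−1)/γ) = 203.7 K; V₃ = V₂·(P₂/P₃)^(1/γ) = 0.1467 L.

T₃ ≈ 204 K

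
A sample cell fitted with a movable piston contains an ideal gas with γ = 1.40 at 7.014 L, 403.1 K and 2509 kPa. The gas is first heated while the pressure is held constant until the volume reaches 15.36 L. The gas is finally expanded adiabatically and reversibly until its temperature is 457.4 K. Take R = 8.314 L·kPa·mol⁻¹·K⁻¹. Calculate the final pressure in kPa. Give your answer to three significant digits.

P₃ ≈ 251 kPa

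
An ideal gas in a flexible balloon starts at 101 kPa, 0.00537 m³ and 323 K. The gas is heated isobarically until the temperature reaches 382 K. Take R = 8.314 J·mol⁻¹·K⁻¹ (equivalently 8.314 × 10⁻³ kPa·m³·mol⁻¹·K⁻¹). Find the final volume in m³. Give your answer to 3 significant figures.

Isobaric, so V/T is constant: P₂ = P₁; V₂ = V₁·(T₂/T₁) = 0.006351 m³.

V₂ ≈ 0.00635 m³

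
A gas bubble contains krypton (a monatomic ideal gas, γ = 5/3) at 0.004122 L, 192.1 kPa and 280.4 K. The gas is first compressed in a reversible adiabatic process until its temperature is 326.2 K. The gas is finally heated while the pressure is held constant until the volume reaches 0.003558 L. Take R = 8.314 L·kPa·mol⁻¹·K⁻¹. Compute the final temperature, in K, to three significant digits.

T₃ ≈ 353 K

Adiabatic (γ = 5/3), T V^(γ−1) and P V^γ constant: P₂ = P₁·(T₂/T₁)^(γ/(γ−1)) = 280.4 kPa; V₂ = V₁·(T₁/T₂)^(1/(γ−1)) = 0.003285 L.
P constant ⇒ V ∝ T: P₃ = P₂; T₃ = T₂·(V₃/V₂) = 353.3 K.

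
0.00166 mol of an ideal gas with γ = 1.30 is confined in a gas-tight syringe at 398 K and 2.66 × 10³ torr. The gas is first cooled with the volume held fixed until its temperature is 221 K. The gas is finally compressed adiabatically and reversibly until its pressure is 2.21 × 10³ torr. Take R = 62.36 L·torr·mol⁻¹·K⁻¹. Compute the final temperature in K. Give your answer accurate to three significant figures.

T₃ ≈ 243 K

From PV = nRT: V₁ = nRT₁/P₁ = 0.01549 L.
Isochoric, so P/T is constant: V₂ = V₁; P₂ = P₁·(T₂/T₁) = 1477 torr.
Adiabatic (γ = 1.30), T V^(γ−1) and P V^γ constant: T₃ = T₂·(P₃/P₂)^((γ−1)/γ) = 242.5 K; V₃ = V₂·(P₂/P₃)^(1/γ) = 0.01136 L.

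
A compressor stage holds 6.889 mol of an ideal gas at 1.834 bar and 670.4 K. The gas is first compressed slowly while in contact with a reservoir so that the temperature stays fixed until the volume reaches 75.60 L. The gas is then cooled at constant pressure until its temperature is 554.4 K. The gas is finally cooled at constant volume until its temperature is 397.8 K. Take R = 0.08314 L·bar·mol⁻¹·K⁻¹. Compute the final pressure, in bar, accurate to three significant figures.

P₄ ≈ 3.64 bar

From PV = nRT: V₁ = nRT₁/P₁ = 209.4 L.
Isothermal, so P V is constant: T₂ = T₁; P₂ = P₁·(V₁/V₂) = 5.079 bar.
Isobaric, so V/T is constant: P₃ = P₂; V₃ = V₂·(T₃/T₂) = 62.52 L.
Isochoric, so P/T is constant: V₄ = V₃; P₄ = P₃·(T₄/T₃) = 3.644 bar.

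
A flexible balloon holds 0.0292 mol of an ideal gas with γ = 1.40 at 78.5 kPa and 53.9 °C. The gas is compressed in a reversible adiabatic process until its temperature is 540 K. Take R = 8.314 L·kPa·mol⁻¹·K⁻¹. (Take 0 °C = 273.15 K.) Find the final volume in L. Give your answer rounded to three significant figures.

V₂ ≈ 0.289 L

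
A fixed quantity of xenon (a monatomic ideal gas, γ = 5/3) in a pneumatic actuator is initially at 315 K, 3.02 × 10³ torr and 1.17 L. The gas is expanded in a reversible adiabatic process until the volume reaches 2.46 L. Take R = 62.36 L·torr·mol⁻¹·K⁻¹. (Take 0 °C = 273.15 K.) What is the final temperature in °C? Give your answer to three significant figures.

T₂ ≈ -81.2 °C

Adiabatic (γ = 5/3), T V^(γ−1) and P V^γ constant: T₂ = T₁·(V₁/V₂)^(γ−1) = 191.9 K; P₂ = P₁·(V₁/V₂)^γ = 875.2 torr.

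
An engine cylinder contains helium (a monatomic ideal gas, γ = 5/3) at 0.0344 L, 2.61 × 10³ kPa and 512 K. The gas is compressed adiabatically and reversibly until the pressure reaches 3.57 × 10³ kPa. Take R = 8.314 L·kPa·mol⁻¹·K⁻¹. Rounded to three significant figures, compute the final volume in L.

V₂ ≈ 0.0285 L

Adiabatic (γ = 5/3), T V^(γ−1) and P V^γ constant: T₂ = T₁·(P₂/P₁)^((γ−1)/γ) = 580.3 K; V₂ = V₁·(P₁/P₂)^(1/γ) = 0.02851 L.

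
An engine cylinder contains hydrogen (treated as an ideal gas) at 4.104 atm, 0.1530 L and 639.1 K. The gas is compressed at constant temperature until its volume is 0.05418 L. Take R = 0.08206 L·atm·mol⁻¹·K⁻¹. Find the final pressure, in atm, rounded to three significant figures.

P₂ ≈ 11.6 atm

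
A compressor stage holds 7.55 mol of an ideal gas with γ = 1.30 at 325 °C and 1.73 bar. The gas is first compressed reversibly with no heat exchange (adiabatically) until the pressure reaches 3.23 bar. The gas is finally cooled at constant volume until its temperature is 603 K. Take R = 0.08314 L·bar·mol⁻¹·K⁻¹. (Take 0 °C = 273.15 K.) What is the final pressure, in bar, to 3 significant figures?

Convert: T₁ = 598.1 K.
From PV = nRT: V₁ = nRT₁/P₁ = 217.0 L.
Adiabatic (γ = 1.30), T V^(γ−1) and P V^γ constant: T₂ = T₁·(P₂/P₁)^((γ−1)/γ) = 690.9 K; V₂ = V₁·(P₁/P₂)^(1/γ) = 134.3 L.
V constant ⇒ P ∝ T: V₃ = V₂; P₃ = P₂·(T₃/T₂) = 2.819 bar.

P₃ ≈ 2.82 bar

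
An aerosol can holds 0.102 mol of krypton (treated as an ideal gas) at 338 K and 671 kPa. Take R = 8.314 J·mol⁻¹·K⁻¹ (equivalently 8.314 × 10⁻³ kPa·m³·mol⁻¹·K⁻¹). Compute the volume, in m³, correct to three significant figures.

V ≈ 0.000427 m³

PV = nRT ⇒ V = nRT/P = (0.102 × 8.314 × 10⁻³ × 338) / 671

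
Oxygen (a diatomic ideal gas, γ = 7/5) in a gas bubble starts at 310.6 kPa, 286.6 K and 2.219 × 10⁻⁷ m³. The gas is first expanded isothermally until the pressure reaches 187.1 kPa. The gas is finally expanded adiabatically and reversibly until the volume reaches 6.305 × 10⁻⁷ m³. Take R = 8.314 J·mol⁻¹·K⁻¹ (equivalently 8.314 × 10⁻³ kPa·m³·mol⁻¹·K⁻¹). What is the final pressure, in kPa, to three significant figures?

P₃ ≈ 88.2 kPa

Isothermal, so P V is constant: T₂ = T₁; V₂ = V₁·(P₁/P₂) = 3.684e-07 m³.
Adiabatic (γ = 7/5), T V^(γ−1) and P V^γ constant: T₃ = T₂·(V₂/V₃)^(γ−1) = 231.2 K; P₃ = P₂·(V₂/V₃)^γ = 88.17 kPa.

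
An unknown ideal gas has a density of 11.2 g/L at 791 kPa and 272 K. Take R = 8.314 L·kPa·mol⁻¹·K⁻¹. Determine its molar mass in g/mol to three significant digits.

M ≈ 32.0 g/mol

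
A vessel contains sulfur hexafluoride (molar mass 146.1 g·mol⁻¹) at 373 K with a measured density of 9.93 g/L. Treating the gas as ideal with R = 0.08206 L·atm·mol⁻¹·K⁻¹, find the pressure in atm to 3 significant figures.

P ≈ 2.08 atm

ρ = PM/(RT) ⇒ P = ρRT/M = (9.93 × 0.08206 × 373.0) / 146.1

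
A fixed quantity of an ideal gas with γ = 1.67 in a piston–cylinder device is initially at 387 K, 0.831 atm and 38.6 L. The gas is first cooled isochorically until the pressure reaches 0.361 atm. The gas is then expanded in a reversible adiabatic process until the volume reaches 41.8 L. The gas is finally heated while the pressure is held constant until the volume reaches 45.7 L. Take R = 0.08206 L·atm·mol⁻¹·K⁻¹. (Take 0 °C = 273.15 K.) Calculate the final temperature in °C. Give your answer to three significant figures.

T₄ ≈ -98.9 °C

V constant ⇒ P ∝ T: V₂ = V₁; T₂ = T₁·(P₂/P₁) = 168.1 K.
Reversible adiabatic, γ = 1.67: T₃ = T₂·(V₂/V₃)^(γ−1) = 159.4 K; P₃ = P₂·(V₂/V₃)^γ = 0.3160 atm.
P constant ⇒ V ∝ T: P₄ = P₃; T₄ = T₃·(V₄/V₃) = 174.3 K.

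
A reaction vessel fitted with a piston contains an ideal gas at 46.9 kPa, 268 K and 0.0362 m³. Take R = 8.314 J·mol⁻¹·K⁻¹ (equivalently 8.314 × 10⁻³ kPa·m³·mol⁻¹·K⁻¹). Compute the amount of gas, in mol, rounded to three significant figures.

n ≈ 0.762 mol

PV = nRT ⇒ n = PV/(RT) = (46.9 × 0.0362) / (8.314 × 10⁻³ × 268)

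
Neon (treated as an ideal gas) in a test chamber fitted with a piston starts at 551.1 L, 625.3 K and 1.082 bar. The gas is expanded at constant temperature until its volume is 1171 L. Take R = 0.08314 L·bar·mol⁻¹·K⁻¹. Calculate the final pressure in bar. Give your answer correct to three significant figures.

Isothermal, so P V is constant: T₂ = T₁; P₂ = P₁·(V₁/V₂) = 0.5092 bar.

P₂ ≈ 0.509 bar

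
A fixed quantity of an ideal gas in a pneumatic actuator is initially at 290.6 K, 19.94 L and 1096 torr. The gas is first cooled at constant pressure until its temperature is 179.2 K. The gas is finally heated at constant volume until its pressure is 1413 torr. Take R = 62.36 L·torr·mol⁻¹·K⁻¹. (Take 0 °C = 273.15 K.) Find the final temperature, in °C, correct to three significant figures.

P constant ⇒ V ∝ T: P₂ = P₁; V₂ = V₁·(T₂/T₁) = 12.30 L.
Isochoric, so P/T is constant: V₃ = V₂; T₃ = T₂·(P₃/P₂) = 231.0 K.

T₃ ≈ -42.1 °C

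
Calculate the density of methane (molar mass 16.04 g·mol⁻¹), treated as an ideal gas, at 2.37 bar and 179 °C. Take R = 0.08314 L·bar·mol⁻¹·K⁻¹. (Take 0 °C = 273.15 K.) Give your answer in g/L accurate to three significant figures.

ρ = PM/(RT) = (2.37 × 16.04) / (0.08314 × 452.1)

ρ ≈ 1.01 g/L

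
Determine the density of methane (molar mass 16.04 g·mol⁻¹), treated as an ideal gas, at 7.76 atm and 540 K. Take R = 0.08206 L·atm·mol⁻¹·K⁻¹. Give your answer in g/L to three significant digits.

ρ ≈ 2.81 g/L

ρ = PM/(RT) = (7.76 × 16.04) / (0.08206 × 540.0)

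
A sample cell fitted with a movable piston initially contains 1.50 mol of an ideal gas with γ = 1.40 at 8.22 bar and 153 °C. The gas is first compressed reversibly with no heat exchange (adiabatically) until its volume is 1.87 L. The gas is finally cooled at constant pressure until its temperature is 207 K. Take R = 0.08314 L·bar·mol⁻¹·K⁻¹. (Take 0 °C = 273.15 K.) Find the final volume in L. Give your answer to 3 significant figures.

Convert: T₁ = 426.1 K.
From PV = nRT: V₁ = nRT₁/P₁ = 6.465 L.
Adiabatic (γ = 1.40), T V^(γ−1) and P V^γ constant: T₂ = T₁·(V₁/V₂)^(γ−1) = 699.9 K; P₂ = P₁·(V₁/V₂)^γ = 46.68 bar.
Isobaric, so V/T is constant: P₃ = P₂; V₃ = V₂·(T₃/T₂) = 0.5530 L.

V₃ ≈ 0.553 L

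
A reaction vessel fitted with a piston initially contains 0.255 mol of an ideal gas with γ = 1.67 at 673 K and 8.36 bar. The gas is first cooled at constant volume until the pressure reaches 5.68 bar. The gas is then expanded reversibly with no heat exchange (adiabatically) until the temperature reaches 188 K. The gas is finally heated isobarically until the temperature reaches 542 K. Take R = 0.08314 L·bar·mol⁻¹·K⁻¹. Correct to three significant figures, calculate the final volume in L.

V₄ ≈ 18.5 L

From PV = nRT: V₁ = nRT₁/P₁ = 1.707 L.
Isochoric, so P/T is constant: V₂ = V₁; T₂ = T₁·(P₂/P₁) = 457.3 K.
Reversible adiabatic, γ = 1.67: P₃ = P₂·(T₃/T₂)^(γ/(γ−1)) = 0.6198 bar; V₃ = V₂·(T₂/T₃)^(1/(γ−1)) = 6.431 L.
P constant ⇒ V ∝ T: P₄ = P₃; V₄ = V₃·(T₄/T₃) = 18.54 L.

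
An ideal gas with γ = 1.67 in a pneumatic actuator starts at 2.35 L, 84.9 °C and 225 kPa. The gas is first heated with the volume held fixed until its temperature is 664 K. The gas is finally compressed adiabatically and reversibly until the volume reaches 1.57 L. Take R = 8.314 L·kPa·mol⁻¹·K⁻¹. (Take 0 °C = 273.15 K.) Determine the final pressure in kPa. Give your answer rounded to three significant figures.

Convert: T₁ = 358.0 K.
V constant ⇒ P ∝ T: V₂ = V₁; P₂ = P₁·(T₂/T₁) = 417.3 kPa.
Adiabatic (γ = 1.67), T V^(γ−1) and P V^γ constant: T₃ = T₂·(V₂/V₃)^(γ−1) = 870.0 K; P₃ = P₂·(V₂/V₃)^γ = 818.3 kPa.

P₃ ≈ 818 kPa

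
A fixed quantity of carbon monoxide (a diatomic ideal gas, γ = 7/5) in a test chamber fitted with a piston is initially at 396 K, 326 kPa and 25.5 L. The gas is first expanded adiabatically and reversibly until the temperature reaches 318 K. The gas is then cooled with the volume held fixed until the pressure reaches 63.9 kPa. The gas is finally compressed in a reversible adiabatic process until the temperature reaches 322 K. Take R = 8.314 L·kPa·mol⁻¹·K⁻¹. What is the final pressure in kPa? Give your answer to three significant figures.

Adiabatic (γ = 7/5), T V^(γ−1) and P V^γ constant: P₂ = P₁·(T₂/T₁)^(γ/(γ−1)) = 151.3 kPa; V₂ = V₁·(T₁/T₂)^(1/(γ−1)) = 44.13 L.
V constant ⇒ P ∝ T: V₃ = V₂; T₃ = T₂·(P₃/P₂) = 134.3 K.
Reversible adiabatic, γ = 7/5: P₄ = P₃·(T₄/T₃)^(γ/(γ−1)) = 1363 kPa; V₄ = V₃·(T₃/T₄)^(1/(γ−1)) = 4.960 L.

P₄ ≈ 1.36e+03 kPa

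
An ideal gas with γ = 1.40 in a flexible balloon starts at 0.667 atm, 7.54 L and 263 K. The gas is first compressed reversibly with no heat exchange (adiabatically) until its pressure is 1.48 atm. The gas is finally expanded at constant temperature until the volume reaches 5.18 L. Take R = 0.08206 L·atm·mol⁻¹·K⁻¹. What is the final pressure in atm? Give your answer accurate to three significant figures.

P₃ ≈ 1.22 atm

Adiabatic (γ = 1.40), T V^(γ−1) and P V^γ constant: T₂ = T₁·(P₂/P₁)^((γ−1)/γ) = 330.3 K; V₂ = V₁·(P₁/P₂)^(1/γ) = 4.267 L.
T constant ⇒ Boyle's law P V = const: T₃ = T₂; P₃ = P₂·(V₂/V₃) = 1.219 atm.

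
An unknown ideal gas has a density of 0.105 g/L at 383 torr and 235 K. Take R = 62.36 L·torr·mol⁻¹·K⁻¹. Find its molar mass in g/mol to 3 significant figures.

M ≈ 4.02 g/mol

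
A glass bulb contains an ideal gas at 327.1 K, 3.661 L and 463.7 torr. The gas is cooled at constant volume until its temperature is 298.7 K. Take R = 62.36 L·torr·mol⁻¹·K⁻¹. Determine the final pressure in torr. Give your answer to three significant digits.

P₂ ≈ 423 torr

Isochoric, so P/T is constant: V₂ = V₁; P₂ = P₁·(T₂/T₁) = 423.4 torr.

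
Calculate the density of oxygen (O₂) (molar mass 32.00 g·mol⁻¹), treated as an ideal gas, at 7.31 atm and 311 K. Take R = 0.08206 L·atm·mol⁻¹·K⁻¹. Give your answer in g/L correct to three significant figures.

ρ = PM/(RT) = (7.31 × 32.00) / (0.08206 × 311.0)

ρ ≈ 9.17 g/L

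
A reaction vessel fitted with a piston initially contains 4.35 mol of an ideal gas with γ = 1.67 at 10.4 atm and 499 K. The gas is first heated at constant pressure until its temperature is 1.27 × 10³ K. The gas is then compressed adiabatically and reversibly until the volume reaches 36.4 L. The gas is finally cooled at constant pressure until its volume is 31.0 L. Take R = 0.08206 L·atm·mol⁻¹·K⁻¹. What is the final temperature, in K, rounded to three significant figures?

From PV = nRT: V₁ = nRT₁/P₁ = 17.13 L.
P constant ⇒ V ∝ T: P₂ = P₁; V₂ = V₁·(T₂/T₁) = 43.59 L.
Reversible adiabatic, γ = 1.67: T₃ = T₂·(V₂/V₃)^(γ−1) = 1433 K; P₃ = P₂·(V₂/V₃)^γ = 14.05 atm.
P constant ⇒ V ∝ T: P₄ = P₃; T₄ = T₃·(V₄/V₃) = 1220 K.

T₄ ≈ 1.22e+03 K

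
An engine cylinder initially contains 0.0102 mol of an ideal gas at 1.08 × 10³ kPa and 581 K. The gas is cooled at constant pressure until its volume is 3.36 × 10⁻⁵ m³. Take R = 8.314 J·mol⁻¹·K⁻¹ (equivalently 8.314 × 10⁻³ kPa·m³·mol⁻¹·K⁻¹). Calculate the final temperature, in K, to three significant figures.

T₂ ≈ 428 K

From PV = nRT: V₁ = nRT₁/P₁ = 4.562e-05 m³.
Isobaric, so V/T is constant: P₂ = P₁; T₂ = T₁·(V₂/V₁) = 427.9 K.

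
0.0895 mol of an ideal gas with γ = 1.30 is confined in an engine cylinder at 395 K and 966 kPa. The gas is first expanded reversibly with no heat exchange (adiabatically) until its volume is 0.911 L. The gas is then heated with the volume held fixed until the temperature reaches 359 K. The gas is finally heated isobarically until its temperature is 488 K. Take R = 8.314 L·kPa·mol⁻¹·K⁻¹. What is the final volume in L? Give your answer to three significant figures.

From PV = nRT: V₁ = nRT₁/P₁ = 0.3043 L.
Reversible adiabatic, γ = 1.30: T₂ = T₁·(V₁/V₂)^(γ−1) = 284.3 K; P₂ = P₁·(V₁/V₂)^γ = 232.2 kPa.
V constant ⇒ P ∝ T: V₃ = V₂; P₃ = P₂·(T₃/T₂) = 293.2 kPa.
P constant ⇒ V ∝ T: P₄ = P₃; V₄ = V₃·(T₄/T₃) = 1.238 L.

V₄ ≈ 1.24 L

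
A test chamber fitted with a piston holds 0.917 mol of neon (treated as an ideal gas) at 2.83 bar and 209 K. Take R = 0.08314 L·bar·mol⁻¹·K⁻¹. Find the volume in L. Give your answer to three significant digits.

PV = nRT ⇒ V = nRT/P = (0.917 × 0.08314 × 209) / 2.83

V ≈ 5.63 L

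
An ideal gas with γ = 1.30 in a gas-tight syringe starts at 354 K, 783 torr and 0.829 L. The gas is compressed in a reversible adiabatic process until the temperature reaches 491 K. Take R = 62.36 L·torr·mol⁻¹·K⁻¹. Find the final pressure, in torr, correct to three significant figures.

P₂ ≈ 3.23e+03 torr

Reversible adiabatic, γ = 1.30: P₂ = P₁·(T₂/T₁)^(γ/(γ−1)) = 3232 torr; V₂ = V₁·(T₁/T₂)^(1/(γ−1)) = 0.2786 L.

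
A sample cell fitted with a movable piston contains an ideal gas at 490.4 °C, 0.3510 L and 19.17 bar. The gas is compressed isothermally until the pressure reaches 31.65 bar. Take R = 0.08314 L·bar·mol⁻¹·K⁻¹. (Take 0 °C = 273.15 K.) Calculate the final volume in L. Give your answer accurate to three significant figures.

Convert: T₁ = 763.5 K.
T constant ⇒ Boyle's law P V = const: T₂ = T₁; V₂ = V₁·(P₁/P₂) = 0.2126 L.

V₂ ≈ 0.213 L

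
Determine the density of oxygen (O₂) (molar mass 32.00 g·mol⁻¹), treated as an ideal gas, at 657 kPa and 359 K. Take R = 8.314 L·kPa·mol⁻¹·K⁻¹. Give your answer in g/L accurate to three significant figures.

ρ = PM/(RT) = (657 × 32.00) / (8.314 × 359.0)

ρ ≈ 7.04 g/L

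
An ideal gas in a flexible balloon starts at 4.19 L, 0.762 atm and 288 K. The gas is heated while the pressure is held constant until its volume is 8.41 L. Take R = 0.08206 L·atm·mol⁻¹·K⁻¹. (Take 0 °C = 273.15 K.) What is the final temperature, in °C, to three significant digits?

T₂ ≈ 305 °C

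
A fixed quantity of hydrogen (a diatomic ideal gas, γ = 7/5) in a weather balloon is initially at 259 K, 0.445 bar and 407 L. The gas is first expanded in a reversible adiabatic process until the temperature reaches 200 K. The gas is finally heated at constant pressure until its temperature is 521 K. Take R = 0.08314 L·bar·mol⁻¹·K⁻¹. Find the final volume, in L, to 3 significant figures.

Adiabatic (γ = 7/5), T V^(γ−1) and P V^γ constant: P₂ = P₁·(T₂/T₁)^(γ/(γ−1)) = 0.1801 bar; V₂ = V₁·(T₁/T₂)^(1/(γ−1)) = 776.7 L.
Isobaric, so V/T is constant: P₃ = P₂; V₃ = V₂·(T₃/T₂) = 2023 L.

V₃ ≈ 2.02e+03 L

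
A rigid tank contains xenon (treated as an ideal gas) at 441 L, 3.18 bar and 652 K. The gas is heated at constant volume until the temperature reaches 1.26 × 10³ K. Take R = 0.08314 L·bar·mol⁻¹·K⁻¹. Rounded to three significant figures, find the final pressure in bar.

V constant ⇒ P ∝ T: V₂ = V₁; P₂ = P₁·(T₂/T₁) = 6.145 bar.

P₂ ≈ 6.15 bar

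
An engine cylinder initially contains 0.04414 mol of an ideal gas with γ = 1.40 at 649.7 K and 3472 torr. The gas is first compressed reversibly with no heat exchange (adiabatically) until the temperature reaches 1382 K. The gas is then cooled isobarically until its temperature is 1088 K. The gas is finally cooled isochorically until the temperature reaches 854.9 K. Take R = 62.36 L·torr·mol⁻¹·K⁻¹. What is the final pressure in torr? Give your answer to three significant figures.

P₄ ≈ 3.83e+04 torr

From PV = nRT: V₁ = nRT₁/P₁ = 0.5151 L.
Reversible adiabatic, γ = 1.40: P₂ = P₁·(T₂/T₁)^(γ/(γ−1)) = 4.874e+04 torr; V₂ = V₁·(T₁/T₂)^(1/(γ−1)) = 0.07805 L.
Isobaric, so V/T is constant: P₃ = P₂; V₃ = V₂·(T₃/T₂) = 0.06145 L.
V constant ⇒ P ∝ T: V₄ = V₃; P₄ = P₃·(T₄/T₃) = 3.830e+04 torr.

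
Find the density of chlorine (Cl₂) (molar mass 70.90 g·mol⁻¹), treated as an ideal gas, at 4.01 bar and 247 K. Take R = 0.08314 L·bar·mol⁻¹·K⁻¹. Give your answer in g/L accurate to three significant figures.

ρ ≈ 13.8 g/L

ρ = PM/(RT) = (4.01 × 70.90) / (0.08314 × 247.0)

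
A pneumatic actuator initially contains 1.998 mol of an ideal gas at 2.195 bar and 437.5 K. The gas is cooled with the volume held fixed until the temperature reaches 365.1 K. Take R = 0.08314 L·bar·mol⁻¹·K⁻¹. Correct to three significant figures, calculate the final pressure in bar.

P₂ ≈ 1.83 bar

From PV = nRT: V₁ = nRT₁/P₁ = 33.11 L.
Isochoric, so P/T is constant: V₂ = V₁; P₂ = P₁·(T₂/T₁) = 1.832 bar.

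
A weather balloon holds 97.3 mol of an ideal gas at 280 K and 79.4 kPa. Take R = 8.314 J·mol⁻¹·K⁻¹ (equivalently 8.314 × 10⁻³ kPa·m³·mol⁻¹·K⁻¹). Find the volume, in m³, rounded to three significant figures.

V ≈ 2.85 m³

PV = nRT ⇒ V = nRT/P = (97.3 × 8.314 × 10⁻³ × 280) / 79.4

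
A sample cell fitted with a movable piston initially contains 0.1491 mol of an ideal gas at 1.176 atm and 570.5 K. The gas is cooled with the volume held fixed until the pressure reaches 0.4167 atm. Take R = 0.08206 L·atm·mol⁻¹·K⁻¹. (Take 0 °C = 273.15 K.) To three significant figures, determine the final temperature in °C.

T₂ ≈ -71.0 °C

From PV = nRT: V₁ = nRT₁/P₁ = 5.936 L.
V constant ⇒ P ∝ T: V₂ = V₁; T₂ = T₁·(P₂/P₁) = 202.1 K.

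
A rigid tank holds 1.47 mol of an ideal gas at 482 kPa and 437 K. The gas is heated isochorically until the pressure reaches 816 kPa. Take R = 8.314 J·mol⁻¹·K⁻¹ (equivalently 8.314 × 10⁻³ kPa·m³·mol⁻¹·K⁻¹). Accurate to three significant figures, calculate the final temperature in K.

From PV = nRT: V₁ = nRT₁/P₁ = 0.01108 m³.
Isochoric, so P/T is constant: V₂ = V₁; T₂ = T₁·(P₂/P₁) = 739.8 K.

T₂ ≈ 740 K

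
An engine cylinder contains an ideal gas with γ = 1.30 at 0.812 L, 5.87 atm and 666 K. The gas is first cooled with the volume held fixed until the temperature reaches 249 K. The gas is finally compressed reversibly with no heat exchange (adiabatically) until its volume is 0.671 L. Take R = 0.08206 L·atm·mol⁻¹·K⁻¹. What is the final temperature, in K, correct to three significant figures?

T₃ ≈ 264 K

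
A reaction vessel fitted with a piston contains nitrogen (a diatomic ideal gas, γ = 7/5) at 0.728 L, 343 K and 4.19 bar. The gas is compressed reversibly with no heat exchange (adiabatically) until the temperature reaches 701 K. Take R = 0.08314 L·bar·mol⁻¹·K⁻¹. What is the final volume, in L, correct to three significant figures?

V₂ ≈ 0.122 L

Reversible adiabatic, γ = 7/5: P₂ = P₁·(T₂/T₁)^(γ/(γ−1)) = 51.13 bar; V₂ = V₁·(T₁/T₂)^(1/(γ−1)) = 0.1219 L.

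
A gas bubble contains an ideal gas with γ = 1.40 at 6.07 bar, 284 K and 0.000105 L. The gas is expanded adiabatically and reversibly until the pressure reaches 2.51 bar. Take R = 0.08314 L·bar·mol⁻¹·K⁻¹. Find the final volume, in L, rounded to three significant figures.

V₂ ≈ 0.000197 L

Reversible adiabatic, γ = 1.40: T₂ = T₁·(P₂/P₁)^((γ−1)/γ) = 220.7 K; V₂ = V₁·(P₁/P₂)^(1/γ) = 0.0001973 L.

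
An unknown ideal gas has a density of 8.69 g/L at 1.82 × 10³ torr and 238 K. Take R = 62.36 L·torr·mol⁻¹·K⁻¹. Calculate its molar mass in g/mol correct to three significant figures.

M ≈ 70.9 g/mol

ρ = PM/(RT) ⇒ M = ρRT/P = (8.69 × 62.36 × 238.0) / 1.82e+03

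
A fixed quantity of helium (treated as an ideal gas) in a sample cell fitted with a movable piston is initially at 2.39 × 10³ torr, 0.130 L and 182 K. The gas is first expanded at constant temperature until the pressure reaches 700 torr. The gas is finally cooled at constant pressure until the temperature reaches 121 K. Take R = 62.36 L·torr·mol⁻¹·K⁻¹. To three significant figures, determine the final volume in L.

V₃ ≈ 0.295 L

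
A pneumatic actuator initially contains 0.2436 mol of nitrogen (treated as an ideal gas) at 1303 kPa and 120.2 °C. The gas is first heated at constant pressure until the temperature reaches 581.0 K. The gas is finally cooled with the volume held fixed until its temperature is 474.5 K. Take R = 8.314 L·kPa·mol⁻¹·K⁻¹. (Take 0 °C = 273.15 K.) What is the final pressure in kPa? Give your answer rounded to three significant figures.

P₃ ≈ 1.06e+03 kPa

Convert: T₁ = 393.3 K.
From PV = nRT: V₁ = nRT₁/P₁ = 0.6114 L.
P constant ⇒ V ∝ T: P₂ = P₁; V₂ = V₁·(T₂/T₁) = 0.9031 L.
Isochoric, so P/T is constant: V₃ = V₂; P₃ = P₂·(T₃/T₂) = 1064 kPa.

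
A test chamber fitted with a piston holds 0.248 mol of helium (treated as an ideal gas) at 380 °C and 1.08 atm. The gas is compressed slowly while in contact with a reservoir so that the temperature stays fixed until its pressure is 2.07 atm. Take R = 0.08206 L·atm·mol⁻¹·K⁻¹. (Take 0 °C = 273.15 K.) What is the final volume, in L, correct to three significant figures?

Convert: T₁ = 653.1 K.
From PV = nRT: V₁ = nRT₁/P₁ = 12.31 L.
Isothermal, so P V is constant: T₂ = T₁; V₂ = V₁·(P₁/P₂) = 6.421 L.

V₂ ≈ 6.42 L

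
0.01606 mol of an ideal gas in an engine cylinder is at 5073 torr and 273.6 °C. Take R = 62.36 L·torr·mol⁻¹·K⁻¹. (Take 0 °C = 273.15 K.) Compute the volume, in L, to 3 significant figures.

Convert: T = 546.75 K.
PV = nRT ⇒ V = nRT/P = (0.01606 × 62.36 × 546.75) / 5073

V ≈ 0.108 L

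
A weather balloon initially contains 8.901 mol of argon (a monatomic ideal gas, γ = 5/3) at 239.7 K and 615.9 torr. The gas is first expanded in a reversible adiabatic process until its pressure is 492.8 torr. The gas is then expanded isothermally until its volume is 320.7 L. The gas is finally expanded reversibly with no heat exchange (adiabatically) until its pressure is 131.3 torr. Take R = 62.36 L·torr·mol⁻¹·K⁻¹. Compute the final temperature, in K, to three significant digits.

T₄ ≈ 143 K

From PV = nRT: V₁ = nRT₁/P₁ = 216.0 L.
Reversible adiabatic, γ = 5/3: T₂ = T₁·(P₂/P₁)^((γ−1)/γ) = 219.2 K; V₂ = V₁·(P₁/P₂)^(1/γ) = 246.9 L.
T constant ⇒ Boyle's law P V = const: T₃ = T₂; P₃ = P₂·(V₂/V₃) = 379.5 torr.
Reversible adiabatic, γ = 5/3: T₄ = T₃·(P₄/P₃)^((γ−1)/γ) = 143.4 K; V₄ = V₃·(P₃/P₄)^(1/γ) = 606.2 L.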